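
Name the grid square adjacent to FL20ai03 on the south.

FL20ai02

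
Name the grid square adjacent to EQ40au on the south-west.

Longitude subsquare a = 0; −1 → -1, wraps to 23 = x, carry into square.
Longitude square 4; −1 → 3.
Latitude subsquare u = 20; −1 → 19 = t.

EQ30xt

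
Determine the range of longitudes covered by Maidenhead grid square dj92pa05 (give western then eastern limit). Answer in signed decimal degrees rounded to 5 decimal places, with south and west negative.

-100.75000, -100.74167

Field D=3, J=9: +3·20° lon, +9·10° lat → SW at lon -120°, lat 0°.
Square 9, 2: +9·2° lon, +2·1° lat → SW at lon -102°, lat 2°.
Subsquare p=15, a=0: +15·0.0833333° lon, +0·0.0416667° lat → SW at lon -100.75°, lat 2°.
Extended square 0, 5: +0·0.00833333° lon, +5·0.00416667° lat → SW at lon -100.75°, lat 2.02083°.
Cell spans 0.00833333° lon × 0.00416667° lat.
west -100.75000, east -100.74167.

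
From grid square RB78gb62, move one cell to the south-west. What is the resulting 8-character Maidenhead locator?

RB78gb51

Longitude extended square 6; −1 → 5.
Latitude extended square 2; −1 → 1.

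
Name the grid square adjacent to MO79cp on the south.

MO79co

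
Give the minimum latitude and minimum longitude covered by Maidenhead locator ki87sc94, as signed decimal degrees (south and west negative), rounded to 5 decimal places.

-2.90000, 37.57500

Field K=10, I=8: +10·20° lon, +8·10° lat → SW at lon 20°, lat -10°.
Square 8, 7: +8·2° lon, +7·1° lat → SW at lon 36°, lat -3°.
Subsquare s=18, c=2: +18·0.0833333° lon, +2·0.0416667° lat → SW at lon 37.5°, lat -2.91667°.
Extended square 9, 4: +9·0.00833333° lon, +4·0.00416667° lat → SW at lon 37.575°, lat -2.9°.
latitude -2.90000, longitude 37.57500.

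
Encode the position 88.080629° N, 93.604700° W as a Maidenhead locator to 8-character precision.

Shift to the Maidenhead origin (180°W, 90°S): lon 86.39530, lat 178.08063.
Field: 86.39530/20 → 4 → E, 178.08063/10 → 17 → R; chars ER.
Square: 6.39530/2 → 3, 8.08063/1 → 8; chars 38.
Subsquare: 0.39530/0.0833333 → 4 → e, 0.08063/0.0416667 → 1 → b; chars eb.
Extended square: 0.06197/0.00833333 → 7, 0.03896/0.00416667 → 9; chars 79.

ER38eb79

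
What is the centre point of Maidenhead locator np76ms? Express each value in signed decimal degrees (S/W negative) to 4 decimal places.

Field N=13, P=15: +13·20° lon, +15·10° lat → SW at lon 80°, lat 60°.
Square 7, 6: +7·2° lon, +6·1° lat → SW at lon 94°, lat 66°.
Subsquare m=12, s=18: +12·0.0833333° lon, +18·0.0416667° lat → SW at lon 95°, lat 66.75°.
Cell spans 0.0833333° lon × 0.0416667° lat. Centre is SW corner plus half of each.
latitude 66.7708, longitude 95.0417.

66.7708, 95.0417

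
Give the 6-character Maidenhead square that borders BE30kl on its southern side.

BE30kk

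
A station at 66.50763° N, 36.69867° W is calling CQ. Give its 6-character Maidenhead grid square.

Add 180° to longitude and 90° to latitude: 143.3013, 156.5076.
Field: lon ⌊143.3013/20⌋ = 7 → H; lat ⌊156.5076/10⌋ = 15 → P.
Square: lon ⌊3.3013/2⌋ = 1; lat ⌊6.5076/1⌋ = 6.
Subsquare: lon ⌊1.3013/0.0833333⌋ = 15 → p; lat ⌊0.5076/0.0416667⌋ = 12 → m.

HP16pm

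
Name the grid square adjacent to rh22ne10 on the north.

Latitude extended square 0; +1 → 1.
The longitude characters are unchanged.

RH22ne11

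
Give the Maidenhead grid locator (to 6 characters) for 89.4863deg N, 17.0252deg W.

Shift to the Maidenhead origin (180°W, 90°S): lon 162.9748, lat 179.4863.
Field: 162.9748/20 → 8 → I, 179.4863/10 → 17 → R; chars IR.
Square: 2.9748/2 → 1, 9.4863/1 → 9; chars 19.
Subsquare: 0.9748/0.0833333 → 11 → l, 0.4863/0.0416667 → 11 → l; chars ll.

IR19ll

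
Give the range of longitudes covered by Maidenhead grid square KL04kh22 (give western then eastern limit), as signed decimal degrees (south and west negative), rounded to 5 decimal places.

20.85000, 20.85833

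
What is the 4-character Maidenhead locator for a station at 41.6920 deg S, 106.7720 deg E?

OE38

Add 180° to longitude and 90° to latitude: 286.77, 48.31.
Field: 286.77/20 → 14 → O, 48.31/10 → 4 → E; chars OE.
Square: 6.77/2 → 3, 8.31/1 → 8; chars 38.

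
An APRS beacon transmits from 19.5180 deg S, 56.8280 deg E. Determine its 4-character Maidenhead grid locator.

LH80

Offset from 180°W / 90°S: lon 236.83°, lat 70.48°.
Field: 236.83/20 → 11 → L, 70.48/10 → 7 → H; chars LH.
Square: 16.83/2 → 8, 0.48/1 → 0; chars 80.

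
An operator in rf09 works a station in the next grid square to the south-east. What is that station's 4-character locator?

RF18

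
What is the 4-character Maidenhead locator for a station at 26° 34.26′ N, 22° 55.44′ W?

Offset from 180°W / 90°S: lon 157.08°, lat 116.57°.
Field: lon ⌊157.08/20⌋ = 7 → H; lat ⌊116.57/10⌋ = 11 → L.
Square: lon ⌊17.08/2⌋ = 8; lat ⌊6.57/1⌋ = 6.

HL86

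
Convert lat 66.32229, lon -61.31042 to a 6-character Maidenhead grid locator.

FP96ih

Offset from 180°W / 90°S: lon 118.6896°, lat 156.3223°.
Field: 118.6896/20 → 5 → F, 156.3223/10 → 15 → P; chars FP.
Square: 18.6896/2 → 9, 6.3223/1 → 6; chars 96.
Subsquare: 0.6896/0.0833333 → 8 → i, 0.3223/0.0416667 → 7 → h; chars ih.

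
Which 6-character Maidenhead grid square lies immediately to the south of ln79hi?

LN79hh

Latitude subsquare i = 8; −1 → 7 = h.
The longitude characters are unchanged.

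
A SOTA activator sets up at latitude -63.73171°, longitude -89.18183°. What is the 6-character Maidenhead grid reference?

Offset from 180°W / 90°S: lon 90.8182°, lat 26.2683°.
Field: lon ⌊90.8182/20⌋ = 4 → E; lat ⌊26.2683/10⌋ = 2 → C.
Square: lon ⌊10.8182/2⌋ = 5; lat ⌊6.2683/1⌋ = 6.
Subsquare: lon ⌊0.8182/0.0833333⌋ = 9 → j; lat ⌊0.2683/0.0416667⌋ = 6 → g.

EC56jg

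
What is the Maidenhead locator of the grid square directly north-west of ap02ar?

RP92xs

Longitude subsquare a = 0; −1 → -1, wraps to 23 = x, carry into square.
Longitude square 0; −1 → -1, wraps to 9, carry into field.
Longitude field A = 0; −1 → -1, wraps to 17 = R, wrapping around the antimeridian.
Latitude subsquare r = 17; +1 → 18 = s.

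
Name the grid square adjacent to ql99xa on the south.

QL98xx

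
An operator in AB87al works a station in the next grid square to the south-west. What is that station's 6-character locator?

AB77xk

Longitude subsquare a = 0; −1 → -1, wraps to 23 = x, carry into square.
Longitude square 8; −1 → 7.
Latitude subsquare l = 11; −1 → 10 = k.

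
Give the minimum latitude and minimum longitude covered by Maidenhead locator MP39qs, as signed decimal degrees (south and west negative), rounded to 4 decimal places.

69.7500, 67.3333

Field M=12, P=15: +12·20° lon, +15·10° lat → SW at lon 60°, lat 60°.
Square 3, 9: +3·2° lon, +9·1° lat → SW at lon 66°, lat 69°.
Subsquare q=16, s=18: +16·0.0833333° lon, +18·0.0416667° lat → SW at lon 67.3333°, lat 69.75°.
latitude 69.7500, longitude 67.3333.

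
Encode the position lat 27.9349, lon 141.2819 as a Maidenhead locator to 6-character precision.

QL07pw

Offset from 180°W / 90°S: lon 321.2819°, lat 117.9349°.
Field: lon ⌊321.2819/20⌋ = 16 → Q; lat ⌊117.9349/10⌋ = 11 → L.
Square: lon ⌊1.2819/2⌋ = 0; lat ⌊7.9349/1⌋ = 7.
Subsquare: lon ⌊1.2819/0.0833333⌋ = 15 → p; lat ⌊0.9349/0.0416667⌋ = 22 → w.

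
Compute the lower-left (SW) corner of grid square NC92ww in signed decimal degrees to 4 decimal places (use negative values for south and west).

Field N=13, C=2: +13·20° lon, +2·10° lat → SW at lon 80°, lat -70°.
Square 9, 2: +9·2° lon, +2·1° lat → SW at lon 98°, lat -68°.
Subsquare w=22, w=22: +22·0.0833333° lon, +22·0.0416667° lat → SW at lon 99.8333°, lat -67.0833°.
latitude -67.0833, longitude 99.8333.

-67.0833, 99.8333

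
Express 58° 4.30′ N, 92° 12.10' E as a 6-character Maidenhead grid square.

Add 180° to longitude and 90° to latitude: 272.2017, 148.0717.
Field: lon ⌊272.2017/20⌋ = 13 → N; lat ⌊148.0717/10⌋ = 14 → O.
Square: lon ⌊12.2017/2⌋ = 6; lat ⌊8.0717/1⌋ = 8.
Subsquare: lon ⌊0.2017/0.0833333⌋ = 2 → c; lat ⌊0.0717/0.0416667⌋ = 1 → b.

NO68cb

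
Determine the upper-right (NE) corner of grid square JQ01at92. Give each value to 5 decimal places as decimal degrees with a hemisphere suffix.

Field J=9, Q=16: +9·20° lon, +16·10° lat → SW at lon 0°, lat 70°.
Square 0, 1: +0·2° lon, +1·1° lat → SW at lon 0°, lat 71°.
Subsquare a=0, t=19: +0·0.0833333° lon, +19·0.0416667° lat → SW at lon 0°, lat 71.7917°.
Extended square 9, 2: +9·0.00833333° lon, +2·0.00416667° lat → SW at lon 0.075°, lat 71.8°.
Cell spans 0.00833333° lon × 0.00416667° lat. NE corner is SW corner plus one full cell.
latitude 71.80417° N, longitude 0.08333° E.

71.80417° N, 0.08333° E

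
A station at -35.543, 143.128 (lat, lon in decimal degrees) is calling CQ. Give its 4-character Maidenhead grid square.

QF14

Shift to the Maidenhead origin (180°W, 90°S): lon 323.13, lat 54.46.
Field: lon ⌊323.13/20⌋ = 16 → Q; lat ⌊54.46/10⌋ = 5 → F.
Square: lon ⌊3.13/2⌋ = 1; lat ⌊4.46/1⌋ = 4.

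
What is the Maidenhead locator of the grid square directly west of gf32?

GF22

Longitude square 3; −1 → 2.
The latitude characters are unchanged.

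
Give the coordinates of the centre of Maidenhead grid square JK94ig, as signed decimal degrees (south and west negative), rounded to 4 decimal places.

Field J=9, K=10: +9·20° lon, +10·10° lat → SW at lon 0°, lat 10°.
Square 9, 4: +9·2° lon, +4·1° lat → SW at lon 18°, lat 14°.
Subsquare i=8, g=6: +8·0.0833333° lon, +6·0.0416667° lat → SW at lon 18.6667°, lat 14.25°.
Cell spans 0.0833333° lon × 0.0416667° lat. Centre is SW corner plus half of each.
latitude 14.2708, longitude 18.7083.

14.2708, 18.7083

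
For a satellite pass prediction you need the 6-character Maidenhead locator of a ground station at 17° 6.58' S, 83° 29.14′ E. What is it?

Shift to the Maidenhead origin (180°W, 90°S): lon 263.4857, lat 72.8903.
Field: lon ⌊263.4857/20⌋ = 13 → N; lat ⌊72.8903/10⌋ = 7 → H.
Square: lon ⌊3.4857/2⌋ = 1; lat ⌊2.8903/1⌋ = 2.
Subsquare: lon ⌊1.4857/0.0833333⌋ = 17 → r; lat ⌊0.8903/0.0416667⌋ = 21 → v.

NH12rv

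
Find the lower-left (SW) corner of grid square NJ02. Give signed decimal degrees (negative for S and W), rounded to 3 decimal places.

2.000, 80.000

Field N=13, J=9: +13·20° lon, +9·10° lat → SW at lon 80°, lat 0°.
Square 0, 2: +0·2° lon, +2·1° lat → SW at lon 80°, lat 2°.
latitude 2.000, longitude 80.000.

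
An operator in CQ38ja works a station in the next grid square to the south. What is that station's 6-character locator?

CQ37jx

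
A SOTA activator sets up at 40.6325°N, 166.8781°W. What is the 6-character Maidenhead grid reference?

AN60np

Shift to the Maidenhead origin (180°W, 90°S): lon 13.1219, lat 130.6325.
Field: 13.1219/20 → 0 → A, 130.6325/10 → 13 → N; chars AN.
Square: 13.1219/2 → 6, 0.6325/1 → 0; chars 60.
Subsquare: 1.1219/0.0833333 → 13 → n, 0.6325/0.0416667 → 15 → p; chars np.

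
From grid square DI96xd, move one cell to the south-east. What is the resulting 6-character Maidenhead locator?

Longitude subsquare x = 23; +1 → 24, wraps to 0 = a, carry into square.
Longitude square 9; +1 → 10, wraps to 0, carry into field.
Longitude field D = 3; +1 → 4 = E.
Latitude subsquare d = 3; −1 → 2 = c.

EI06ac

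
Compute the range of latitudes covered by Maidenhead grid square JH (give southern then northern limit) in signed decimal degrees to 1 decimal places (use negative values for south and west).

-20.0, -10.0

Field J=9, H=7: +9·20° lon, +7·10° lat → SW at lon 0°, lat -20°.
Cell spans 20° lon × 10° lat.
south -20.0, north -10.0.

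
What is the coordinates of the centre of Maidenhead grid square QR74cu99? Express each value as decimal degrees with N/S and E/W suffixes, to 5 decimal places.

Field Q=16, R=17: +16·20° lon, +17·10° lat → SW at lon 140°, lat 80°.
Square 7, 4: +7·2° lon, +4·1° lat → SW at lon 154°, lat 84°.
Subsquare c=2, u=20: +2·0.0833333° lon, +20·0.0416667° lat → SW at lon 154.167°, lat 84.8333°.
Extended square 9, 9: +9·0.00833333° lon, +9·0.00416667° lat → SW at lon 154.242°, lat 84.8708°.
Cell spans 0.00833333° lon × 0.00416667° lat. Centre is SW corner plus half of each.
latitude 84.87292° N, longitude 154.24583° E.

84.87292° N, 154.24583° E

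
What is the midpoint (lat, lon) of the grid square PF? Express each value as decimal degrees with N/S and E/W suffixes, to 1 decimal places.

35.0° S, 130.0° E

Field P=15, F=5: +15·20° lon, +5·10° lat → SW at lon 120°, lat -40°.
Cell spans 20° lon × 10° lat. Centre is SW corner plus half of each.
latitude 35.0° S, longitude 130.0° E.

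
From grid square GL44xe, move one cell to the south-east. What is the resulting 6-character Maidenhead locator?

GL54ad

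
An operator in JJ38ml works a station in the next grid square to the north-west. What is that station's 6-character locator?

Longitude subsquare m = 12; −1 → 11 = l.
Latitude subsquare l = 11; +1 → 12 = m.

JJ38lm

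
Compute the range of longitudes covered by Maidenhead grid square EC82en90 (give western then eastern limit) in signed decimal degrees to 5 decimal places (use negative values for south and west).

Field E=4, C=2: +4·20° lon, +2·10° lat → SW at lon -100°, lat -70°.
Square 8, 2: +8·2° lon, +2·1° lat → SW at lon -84°, lat -68°.
Subsquare e=4, n=13: +4·0.0833333° lon, +13·0.0416667° lat → SW at lon -83.6667°, lat -67.4583°.
Extended square 9, 0: +9·0.00833333° lon, +0·0.00416667° lat → SW at lon -83.5917°, lat -67.4583°.
Cell spans 0.00833333° lon × 0.00416667° lat.
west -83.59167, east -83.58333.

-83.59167, -83.58333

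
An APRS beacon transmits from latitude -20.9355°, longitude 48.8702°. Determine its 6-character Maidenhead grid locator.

LG49kb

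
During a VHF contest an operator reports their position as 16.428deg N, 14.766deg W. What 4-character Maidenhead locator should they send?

IK26

Offset from 180°W / 90°S: lon 165.23°, lat 106.43°.
Field: lon ⌊165.23/20⌋ = 8 → I; lat ⌊106.43/10⌋ = 10 → K.
Square: lon ⌊5.23/2⌋ = 2; lat ⌊6.43/1⌋ = 6.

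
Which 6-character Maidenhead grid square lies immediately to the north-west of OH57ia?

Longitude subsquare i = 8; −1 → 7 = h.
Latitude subsquare a = 0; +1 → 1 = b.

OH57hb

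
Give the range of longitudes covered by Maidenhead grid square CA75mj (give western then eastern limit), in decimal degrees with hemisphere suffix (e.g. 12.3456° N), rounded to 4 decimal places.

125.0000° W, 124.9167° W

Field C=2, A=0: +2·20° lon, +0·10° lat → SW at lon -140°, lat -90°.
Square 7, 5: +7·2° lon, +5·1° lat → SW at lon -126°, lat -85°.
Subsquare m=12, j=9: +12·0.0833333° lon, +9·0.0416667° lat → SW at lon -125°, lat -84.625°.
Cell spans 0.0833333° lon × 0.0416667° lat.
west 125.0000° W, east 124.9167° W.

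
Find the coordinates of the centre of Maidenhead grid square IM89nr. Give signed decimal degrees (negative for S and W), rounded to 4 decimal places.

39.7292, -2.8750

Field I=8, M=12: +8·20° lon, +12·10° lat → SW at lon -20°, lat 30°.
Square 8, 9: +8·2° lon, +9·1° lat → SW at lon -4°, lat 39°.
Subsquare n=13, r=17: +13·0.0833333° lon, +17·0.0416667° lat → SW at lon -2.91667°, lat 39.7083°.
Cell spans 0.0833333° lon × 0.0416667° lat. Centre is SW corner plus half of each.
latitude 39.7292, longitude -2.8750.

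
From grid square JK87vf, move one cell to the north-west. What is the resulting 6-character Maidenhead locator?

Longitude subsquare v = 21; −1 → 20 = u.
Latitude subsquare f = 5; +1 → 6 = g.

JK87ug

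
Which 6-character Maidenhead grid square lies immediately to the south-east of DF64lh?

DF64mg

Longitude subsquare l = 11; +1 → 12 = m.
Latitude subsquare h = 7; −1 → 6 = g.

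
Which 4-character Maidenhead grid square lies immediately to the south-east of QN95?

Longitude square 9; +1 → 10, wraps to 0, carry into field.
Longitude field Q = 16; +1 → 17 = R.
Latitude square 5; −1 → 4.

RN04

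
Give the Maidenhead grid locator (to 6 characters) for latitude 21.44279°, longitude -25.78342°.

Offset from 180°W / 90°S: lon 154.2166°, lat 111.4428°.
Field (20°×10°, letters A–R): lon ⌊154.2166/20⌋ = 7 → H; lat ⌊111.4428/10⌋ = 11 → L.
Square (2°×1°, digits 0–9): lon ⌊14.2166/2⌋ = 7; lat ⌊1.4428/1⌋ = 1.
Subsquare (5′×2.5′, letters a–x): lon ⌊0.2166/0.0833333⌋ = 2 → c; lat ⌊0.4428/0.0416667⌋ = 10 → k.

HL71ck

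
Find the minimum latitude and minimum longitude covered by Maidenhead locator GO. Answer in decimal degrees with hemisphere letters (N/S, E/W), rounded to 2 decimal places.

50.00° N, 60.00° W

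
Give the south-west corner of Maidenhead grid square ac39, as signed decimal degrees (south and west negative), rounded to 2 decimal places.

-61.00, -174.00

Field A=0, C=2: +0·20° lon, +2·10° lat → SW at lon -180°, lat -70°.
Square 3, 9: +3·2° lon, +9·1° lat → SW at lon -174°, lat -61°.
latitude -61.00, longitude -174.00.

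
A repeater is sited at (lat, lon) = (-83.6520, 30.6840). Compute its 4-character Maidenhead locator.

Add 180° to longitude and 90° to latitude: 210.68, 6.35.
Field (20°×10°, letters A–R): 210.68/20 → 10 → K, 6.35/10 → 0 → A; chars KA.
Square (2°×1°, digits 0–9): 10.68/2 → 5, 6.35/1 → 6; chars 56.

KA56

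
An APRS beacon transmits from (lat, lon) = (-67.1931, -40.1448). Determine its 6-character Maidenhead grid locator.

GC92wt

Offset from 180°W / 90°S: lon 139.8552°, lat 22.8069°.
Field: lon ⌊139.8552/20⌋ = 6 → G; lat ⌊22.8069/10⌋ = 2 → C.
Square: lon ⌊19.8552/2⌋ = 9; lat ⌊2.8069/1⌋ = 2.
Subsquare: lon ⌊1.8552/0.0833333⌋ = 22 → w; lat ⌊0.8069/0.0416667⌋ = 19 → t.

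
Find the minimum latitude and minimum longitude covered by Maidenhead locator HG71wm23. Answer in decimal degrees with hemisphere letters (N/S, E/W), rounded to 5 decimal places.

28.48750° S, 24.15000° W

Field H=7, G=6: +7·20° lon, +6·10° lat → SW at lon -40°, lat -30°.
Square 7, 1: +7·2° lon, +1·1° lat → SW at lon -26°, lat -29°.
Subsquare w=22, m=12: +22·0.0833333° lon, +12·0.0416667° lat → SW at lon -24.1667°, lat -28.5°.
Extended square 2, 3: +2·0.00833333° lon, +3·0.00416667° lat → SW at lon -24.15°, lat -28.4875°.
latitude 28.48750° S, longitude 24.15000° W.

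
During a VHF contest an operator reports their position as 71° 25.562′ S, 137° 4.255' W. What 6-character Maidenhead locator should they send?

Offset from 180°W / 90°S: lon 42.9291°, lat 18.5740°.
Field: lon ⌊42.9291/20⌋ = 2 → C; lat ⌊18.5740/10⌋ = 1 → B.
Square: lon ⌊2.9291/2⌋ = 1; lat ⌊8.5740/1⌋ = 8.
Subsquare: lon ⌊0.9291/0.0833333⌋ = 11 → l; lat ⌊0.5740/0.0416667⌋ = 13 → n.

CB18ln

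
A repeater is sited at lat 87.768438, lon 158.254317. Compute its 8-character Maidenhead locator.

Add 180° to longitude and 90° to latitude: 338.25432, 177.76844.
Field: 338.25432/20 → 16 → Q, 177.76844/10 → 17 → R; chars QR.
Square: 18.25432/2 → 9, 7.76844/1 → 7; chars 97.
Subsquare: 0.25432/0.0833333 → 3 → d, 0.76844/0.0416667 → 18 → s; chars ds.
Extended square: 0.00432/0.00833333 → 0, 0.01844/0.00416667 → 4; chars 04.

QR97ds04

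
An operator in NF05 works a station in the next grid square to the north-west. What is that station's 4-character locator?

MF96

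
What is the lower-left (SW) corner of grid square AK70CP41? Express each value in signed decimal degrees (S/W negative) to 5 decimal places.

10.62917, -165.80000

Field A=0, K=10: +0·20° lon, +10·10° lat → SW at lon -180°, lat 10°.
Square 7, 0: +7·2° lon, +0·1° lat → SW at lon -166°, lat 10°.
Subsquare c=2, p=15: +2·0.0833333° lon, +15·0.0416667° lat → SW at lon -165.833°, lat 10.625°.
Extended square 4, 1: +4·0.00833333° lon, +1·0.00416667° lat → SW at lon -165.8°, lat 10.6292°.
latitude 10.62917, longitude -165.80000.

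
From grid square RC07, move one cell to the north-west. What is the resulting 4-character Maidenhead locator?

QC98

Longitude square 0; −1 → -1, wraps to 9, carry into field.
Longitude field R = 17; −1 → 16 = Q.
Latitude square 7; +1 → 8.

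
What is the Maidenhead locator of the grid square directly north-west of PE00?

OE91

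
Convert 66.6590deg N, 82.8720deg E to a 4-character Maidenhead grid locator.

NP16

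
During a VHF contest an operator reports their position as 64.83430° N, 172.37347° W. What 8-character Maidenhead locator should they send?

AP34tu50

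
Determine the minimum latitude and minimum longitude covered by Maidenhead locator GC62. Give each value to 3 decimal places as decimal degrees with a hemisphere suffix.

68.000° S, 48.000° W

Field G=6, C=2: +6·20° lon, +2·10° lat → SW at lon -60°, lat -70°.
Square 6, 2: +6·2° lon, +2·1° lat → SW at lon -48°, lat -68°.
latitude 68.000° S, longitude 48.000° W.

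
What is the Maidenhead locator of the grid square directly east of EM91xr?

FM01ar

Longitude subsquare x = 23; +1 → 24, wraps to 0 = a, carry into square.
Longitude square 9; +1 → 10, wraps to 0, carry into field.
Longitude field E = 4; +1 → 5 = F.
The latitude characters are unchanged.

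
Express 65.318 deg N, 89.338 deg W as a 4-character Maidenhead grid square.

EP55

Shift to the Maidenhead origin (180°W, 90°S): lon 90.66, lat 155.32.
Field (20°×10°, letters A–R): lon ⌊90.66/20⌋ = 4 → E; lat ⌊155.32/10⌋ = 15 → P.
Square (2°×1°, digits 0–9): lon ⌊10.66/2⌋ = 5; lat ⌊5.32/1⌋ = 5.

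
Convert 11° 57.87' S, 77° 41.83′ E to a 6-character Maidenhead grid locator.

MH88ua

Shift to the Maidenhead origin (180°W, 90°S): lon 257.6972, lat 78.0355.
Field: lon ⌊257.6972/20⌋ = 12 → M; lat ⌊78.0355/10⌋ = 7 → H.
Square: lon ⌊17.6972/2⌋ = 8; lat ⌊8.0355/1⌋ = 8.
Subsquare: lon ⌊1.6972/0.0833333⌋ = 20 → u; lat ⌊0.0355/0.0416667⌋ = 0 → a.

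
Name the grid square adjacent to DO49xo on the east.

DO59ao

Longitude subsquare x = 23; +1 → 24, wraps to 0 = a, carry into square.
Longitude square 4; +1 → 5.
The latitude characters are unchanged.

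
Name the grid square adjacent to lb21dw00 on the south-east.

LB21dv19

Longitude extended square 0; +1 → 1.
Latitude extended square 0; −1 → -1, wraps to 9, carry into subsquare.
Latitude subsquare w = 22; −1 → 21 = v.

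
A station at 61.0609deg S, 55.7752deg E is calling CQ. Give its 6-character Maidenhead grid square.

Shift to the Maidenhead origin (180°W, 90°S): lon 235.7752, lat 28.9391.
Field (20°×10°, letters A–R): 235.7752/20 → 11 → L, 28.9391/10 → 2 → C; chars LC.
Square (2°×1°, digits 0–9): 15.7752/2 → 7, 8.9391/1 → 8; chars 78.
Subsquare (5′×2.5′, letters a–x): 1.7752/0.0833333 → 21 → v, 0.9391/0.0416667 → 22 → w; chars vw.

LC78vw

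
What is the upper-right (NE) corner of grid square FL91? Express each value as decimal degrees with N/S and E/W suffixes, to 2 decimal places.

Field F=5, L=11: +5·20° lon, +11·10° lat → SW at lon -80°, lat 20°.
Square 9, 1: +9·2° lon, +1·1° lat → SW at lon -62°, lat 21°.
Cell spans 2° lon × 1° lat. NE corner is SW corner plus one full cell.
latitude 22.00° N, longitude 60.00° W.

22.00° N, 60.00° W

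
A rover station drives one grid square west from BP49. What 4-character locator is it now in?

Longitude square 4; −1 → 3.
The latitude characters are unchanged.

BP39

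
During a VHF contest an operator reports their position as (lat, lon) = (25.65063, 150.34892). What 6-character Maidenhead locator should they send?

Shift to the Maidenhead origin (180°W, 90°S): lon 330.3489, lat 115.6506.
Field: 330.3489/20 → 16 → Q, 115.6506/10 → 11 → L; chars QL.
Square: 10.3489/2 → 5, 5.6506/1 → 5; chars 55.
Subsquare: 0.3489/0.0833333 → 4 → e, 0.6506/0.0416667 → 15 → p; chars ep.

QL55ep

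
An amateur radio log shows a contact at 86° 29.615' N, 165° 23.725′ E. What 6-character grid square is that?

RR26ql

Offset from 180°W / 90°S: lon 345.3954°, lat 176.4936°.
Field: lon ⌊345.3954/20⌋ = 17 → R; lat ⌊176.4936/10⌋ = 17 → R.
Square: lon ⌊5.3954/2⌋ = 2; lat ⌊6.4936/1⌋ = 6.
Subsquare: lon ⌊1.3954/0.0833333⌋ = 16 → q; lat ⌊0.4936/0.0416667⌋ = 11 → l.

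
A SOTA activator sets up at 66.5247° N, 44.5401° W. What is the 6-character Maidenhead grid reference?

GP76rm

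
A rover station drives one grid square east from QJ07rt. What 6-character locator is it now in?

QJ07st

Longitude subsquare r = 17; +1 → 18 = s.
The latitude characters are unchanged.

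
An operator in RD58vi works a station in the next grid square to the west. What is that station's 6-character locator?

RD58ui

Longitude subsquare v = 21; −1 → 20 = u.
The latitude characters are unchanged.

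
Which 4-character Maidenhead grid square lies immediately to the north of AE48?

AE49

Latitude square 8; +1 → 9.
The longitude characters are unchanged.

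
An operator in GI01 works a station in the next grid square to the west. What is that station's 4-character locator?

Longitude square 0; −1 → -1, wraps to 9, carry into field.
Longitude field G = 6; −1 → 5 = F.
The latitude characters are unchanged.

FI91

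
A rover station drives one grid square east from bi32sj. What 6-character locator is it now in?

Longitude subsquare s = 18; +1 → 19 = t.
The latitude characters are unchanged.

BI32tj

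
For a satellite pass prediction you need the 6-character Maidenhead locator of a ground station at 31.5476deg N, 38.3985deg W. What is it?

HM01tn

Offset from 180°W / 90°S: lon 141.6015°, lat 121.5476°.
Field (20°×10°, letters A–R): lon ⌊141.6015/20⌋ = 7 → H; lat ⌊121.5476/10⌋ = 12 → M.
Square (2°×1°, digits 0–9): lon ⌊1.6015/2⌋ = 0; lat ⌊1.5476/1⌋ = 1.
Subsquare (5′×2.5′, letters a–x): lon ⌊1.6015/0.0833333⌋ = 19 → t; lat ⌊0.5476/0.0416667⌋ = 13 → n.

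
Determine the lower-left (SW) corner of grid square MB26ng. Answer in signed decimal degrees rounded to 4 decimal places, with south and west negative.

Field M=12, B=1: +12·20° lon, +1·10° lat → SW at lon 60°, lat -80°.
Square 2, 6: +2·2° lon, +6·1° lat → SW at lon 64°, lat -74°.
Subsquare n=13, g=6: +13·0.0833333° lon, +6·0.0416667° lat → SW at lon 65.0833°, lat -73.75°.
latitude -73.7500, longitude 65.0833.

-73.7500, 65.0833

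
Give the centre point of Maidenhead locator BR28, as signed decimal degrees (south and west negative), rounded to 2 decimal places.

Field B=1, R=17: +1·20° lon, +17·10° lat → SW at lon -160°, lat 80°.
Square 2, 8: +2·2° lon, +8·1° lat → SW at lon -156°, lat 88°.
Cell spans 2° lon × 1° lat. Centre is SW corner plus half of each.
latitude 88.50, longitude -155.00.

88.50, -155.00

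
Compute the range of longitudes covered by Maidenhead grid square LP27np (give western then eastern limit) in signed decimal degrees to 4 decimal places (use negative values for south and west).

Field L=11, P=15: +11·20° lon, +15·10° lat → SW at lon 40°, lat 60°.
Square 2, 7: +2·2° lon, +7·1° lat → SW at lon 44°, lat 67°.
Subsquare n=13, p=15: +13·0.0833333° lon, +15·0.0416667° lat → SW at lon 45.0833°, lat 67.625°.
Cell spans 0.0833333° lon × 0.0416667° lat.
west 45.0833, east 45.1667.

45.0833, 45.1667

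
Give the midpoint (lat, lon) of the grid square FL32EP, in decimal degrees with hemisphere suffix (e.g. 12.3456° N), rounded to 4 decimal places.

Field F=5, L=11: +5·20° lon, +11·10° lat → SW at lon -80°, lat 20°.
Square 3, 2: +3·2° lon, +2·1° lat → SW at lon -74°, lat 22°.
Subsquare e=4, p=15: +4·0.0833333° lon, +15·0.0416667° lat → SW at lon -73.6667°, lat 22.625°.
Cell spans 0.0833333° lon × 0.0416667° lat. Centre is SW corner plus half of each.
latitude 22.6458° N, longitude 73.6250° W.

22.6458° N, 73.6250° W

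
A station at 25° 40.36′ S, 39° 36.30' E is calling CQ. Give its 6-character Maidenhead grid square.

KG94th

Shift to the Maidenhead origin (180°W, 90°S): lon 219.6050, lat 64.3273.
Field (20°×10°, letters A–R): 219.6050/20 → 10 → K, 64.3273/10 → 6 → G; chars KG.
Square (2°×1°, digits 0–9): 19.6050/2 → 9, 4.3273/1 → 4; chars 94.
Subsquare (5′×2.5′, letters a–x): 1.6050/0.0833333 → 19 → t, 0.3273/0.0416667 → 7 → h; chars th.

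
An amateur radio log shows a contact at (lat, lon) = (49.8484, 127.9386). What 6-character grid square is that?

Offset from 180°W / 90°S: lon 307.9386°, lat 139.8484°.
Field: lon ⌊307.9386/20⌋ = 15 → P; lat ⌊139.8484/10⌋ = 13 → N.
Square: lon ⌊7.9386/2⌋ = 3; lat ⌊9.8484/1⌋ = 9.
Subsquare: lon ⌊1.9386/0.0833333⌋ = 23 → x; lat ⌊0.8484/0.0416667⌋ = 20 → u.

PN39xu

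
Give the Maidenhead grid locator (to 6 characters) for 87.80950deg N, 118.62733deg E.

OR97ht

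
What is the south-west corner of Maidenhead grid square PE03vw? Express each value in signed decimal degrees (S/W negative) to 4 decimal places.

Field P=15, E=4: +15·20° lon, +4·10° lat → SW at lon 120°, lat -50°.
Square 0, 3: +0·2° lon, +3·1° lat → SW at lon 120°, lat -47°.
Subsquare v=21, w=22: +21·0.0833333° lon, +22·0.0416667° lat → SW at lon 121.75°, lat -46.0833°.
latitude -46.0833, longitude 121.7500.

-46.0833, 121.7500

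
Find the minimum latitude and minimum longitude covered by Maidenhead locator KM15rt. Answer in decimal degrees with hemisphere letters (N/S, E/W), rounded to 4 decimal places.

Field K=10, M=12: +10·20° lon, +12·10° lat → SW at lon 20°, lat 30°.
Square 1, 5: +1·2° lon, +5·1° lat → SW at lon 22°, lat 35°.
Subsquare r=17, t=19: +17·0.0833333° lon, +19·0.0416667° lat → SW at lon 23.4167°, lat 35.7917°.
latitude 35.7917° N, longitude 23.4167° E.

35.7917° N, 23.4167° E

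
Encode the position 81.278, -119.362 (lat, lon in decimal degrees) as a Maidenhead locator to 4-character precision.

Shift to the Maidenhead origin (180°W, 90°S): lon 60.64, lat 171.28.
Field (20°×10°, letters A–R): lon ⌊60.64/20⌋ = 3 → D; lat ⌊171.28/10⌋ = 17 → R.
Square (2°×1°, digits 0–9): lon ⌊0.64/2⌋ = 0; lat ⌊1.28/1⌋ = 1.

DR01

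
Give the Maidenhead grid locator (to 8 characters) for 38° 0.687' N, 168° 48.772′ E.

RM48ja72

Shift to the Maidenhead origin (180°W, 90°S): lon 348.81287, lat 128.01145.
Field: lon ⌊348.81287/20⌋ = 17 → R; lat ⌊128.01145/10⌋ = 12 → M.
Square: lon ⌊8.81287/2⌋ = 4; lat ⌊8.01145/1⌋ = 8.
Subsquare: lon ⌊0.81287/0.0833333⌋ = 9 → j; lat ⌊0.01145/0.0416667⌋ = 0 → a.
Extended square: lon ⌊0.06287/0.00833333⌋ = 7; lat ⌊0.01145/0.00416667⌋ = 2.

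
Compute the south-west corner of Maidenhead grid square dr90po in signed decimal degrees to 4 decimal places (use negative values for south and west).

80.5833, -100.7500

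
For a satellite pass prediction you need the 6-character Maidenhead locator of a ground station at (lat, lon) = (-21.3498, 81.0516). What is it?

NG08mp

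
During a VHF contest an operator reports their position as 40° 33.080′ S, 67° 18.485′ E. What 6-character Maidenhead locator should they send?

ME39pk

Shift to the Maidenhead origin (180°W, 90°S): lon 247.3081, lat 49.4487.
Field: 247.3081/20 → 12 → M, 49.4487/10 → 4 → E; chars ME.
Square: 7.3081/2 → 3, 9.4487/1 → 9; chars 39.
Subsquare: 1.3081/0.0833333 → 15 → p, 0.4487/0.0416667 → 10 → k; chars pk.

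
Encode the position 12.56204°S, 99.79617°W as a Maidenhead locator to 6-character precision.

EH07ck

Shift to the Maidenhead origin (180°W, 90°S): lon 80.2038, lat 77.4380.
Field: lon ⌊80.2038/20⌋ = 4 → E; lat ⌊77.4380/10⌋ = 7 → H.
Square: lon ⌊0.2038/2⌋ = 0; lat ⌊7.4380/1⌋ = 7.
Subsquare: lon ⌊0.2038/0.0833333⌋ = 2 → c; lat ⌊0.4380/0.0416667⌋ = 10 → k.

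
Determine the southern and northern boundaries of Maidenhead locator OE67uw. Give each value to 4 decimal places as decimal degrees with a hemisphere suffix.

42.0833° S, 42.0417° S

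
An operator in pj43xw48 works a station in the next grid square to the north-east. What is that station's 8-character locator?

Longitude extended square 4; +1 → 5.
Latitude extended square 8; +1 → 9.

PJ43xw59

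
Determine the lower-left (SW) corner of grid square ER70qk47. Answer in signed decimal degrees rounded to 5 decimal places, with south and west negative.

80.44583, -84.63333

Field E=4, R=17: +4·20° lon, +17·10° lat → SW at lon -100°, lat 80°.
Square 7, 0: +7·2° lon, +0·1° lat → SW at lon -86°, lat 80°.
Subsquare q=16, k=10: +16·0.0833333° lon, +10·0.0416667° lat → SW at lon -84.6667°, lat 80.4167°.
Extended square 4, 7: +4·0.00833333° lon, +7·0.00416667° lat → SW at lon -84.6333°, lat 80.4458°.
latitude 80.44583, longitude -84.63333.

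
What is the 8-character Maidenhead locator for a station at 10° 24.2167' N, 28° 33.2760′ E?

KK40gj66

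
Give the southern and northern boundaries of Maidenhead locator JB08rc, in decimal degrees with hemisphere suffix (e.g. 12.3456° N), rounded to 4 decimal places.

Field J=9, B=1: +9·20° lon, +1·10° lat → SW at lon 0°, lat -80°.
Square 0, 8: +0·2° lon, +8·1° lat → SW at lon 0°, lat -72°.
Subsquare r=17, c=2: +17·0.0833333° lon, +2·0.0416667° lat → SW at lon 1.41667°, lat -71.9167°.
Cell spans 0.0833333° lon × 0.0416667° lat.
south 71.9167° S, north 71.8750° S.

71.9167° S, 71.8750° S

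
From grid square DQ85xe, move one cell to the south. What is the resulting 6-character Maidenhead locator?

DQ85xd

Latitude subsquare e = 4; −1 → 3 = d.
The longitude characters are unchanged.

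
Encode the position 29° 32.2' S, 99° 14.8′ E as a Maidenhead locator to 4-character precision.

Offset from 180°W / 90°S: lon 279.25°, lat 60.46°.
Field (20°×10°, letters A–R): 279.25/20 → 13 → N, 60.46/10 → 6 → G; chars NG.
Square (2°×1°, digits 0–9): 19.25/2 → 9, 0.46/1 → 0; chars 90.

NG90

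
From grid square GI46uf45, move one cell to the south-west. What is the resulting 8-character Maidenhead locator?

GI46uf34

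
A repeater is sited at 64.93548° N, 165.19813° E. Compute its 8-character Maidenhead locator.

Shift to the Maidenhead origin (180°W, 90°S): lon 345.19813, lat 154.93548.
Field: 345.19813/20 → 17 → R, 154.93548/10 → 15 → P; chars RP.
Square: 5.19813/2 → 2, 4.93548/1 → 4; chars 24.
Subsquare: 1.19813/0.0833333 → 14 → o, 0.93548/0.0416667 → 22 → w; chars ow.
Extended square: 0.03146/0.00833333 → 3, 0.01881/0.00416667 → 4; chars 34.

RP24ow34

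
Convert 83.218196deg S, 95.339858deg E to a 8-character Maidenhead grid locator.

NA76qs07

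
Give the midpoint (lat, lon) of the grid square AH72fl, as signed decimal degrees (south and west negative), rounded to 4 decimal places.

Field A=0, H=7: +0·20° lon, +7·10° lat → SW at lon -180°, lat -20°.
Square 7, 2: +7·2° lon, +2·1° lat → SW at lon -166°, lat -18°.
Subsquare f=5, l=11: +5·0.0833333° lon, +11·0.0416667° lat → SW at lon -165.583°, lat -17.5417°.
Cell spans 0.0833333° lon × 0.0416667° lat. Centre is SW corner plus half of each.
latitude -17.5208, longitude -165.5417.

-17.5208, -165.5417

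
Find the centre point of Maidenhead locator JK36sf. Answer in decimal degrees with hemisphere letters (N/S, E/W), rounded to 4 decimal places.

16.2292° N, 7.5417° E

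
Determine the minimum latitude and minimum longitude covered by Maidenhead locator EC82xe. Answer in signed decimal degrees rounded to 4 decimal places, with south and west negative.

-67.8333, -82.0833

Field E=4, C=2: +4·20° lon, +2·10° lat → SW at lon -100°, lat -70°.
Square 8, 2: +8·2° lon, +2·1° lat → SW at lon -84°, lat -68°.
Subsquare x=23, e=4: +23·0.0833333° lon, +4·0.0416667° lat → SW at lon -82.0833°, lat -67.8333°.
latitude -67.8333, longitude -82.0833.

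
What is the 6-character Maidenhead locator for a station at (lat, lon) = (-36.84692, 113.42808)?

OF63rd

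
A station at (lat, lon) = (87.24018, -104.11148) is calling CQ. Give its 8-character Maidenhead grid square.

DR77wf67

Shift to the Maidenhead origin (180°W, 90°S): lon 75.88852, lat 177.24018.
Field (20°×10°, letters A–R): 75.88852/20 → 3 → D, 177.24018/10 → 17 → R; chars DR.
Square (2°×1°, digits 0–9): 15.88852/2 → 7, 7.24018/1 → 7; chars 77.
Subsquare (5′×2.5′, letters a–x): 1.88852/0.0833333 → 22 → w, 0.24018/0.0416667 → 5 → f; chars wf.
Extended square (30″×15″, digits 0–9): 0.05519/0.00833333 → 6, 0.03185/0.00416667 → 7; chars 67.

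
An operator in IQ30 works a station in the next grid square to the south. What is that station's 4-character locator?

IP39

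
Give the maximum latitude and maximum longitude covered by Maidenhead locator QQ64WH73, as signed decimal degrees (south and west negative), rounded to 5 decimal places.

74.30833, 153.90000

Field Q=16, Q=16: +16·20° lon, +16·10° lat → SW at lon 140°, lat 70°.
Square 6, 4: +6·2° lon, +4·1° lat → SW at lon 152°, lat 74°.
Subsquare w=22, h=7: +22·0.0833333° lon, +7·0.0416667° lat → SW at lon 153.833°, lat 74.2917°.
Extended square 7, 3: +7·0.00833333° lon, +3·0.00416667° lat → SW at lon 153.892°, lat 74.3042°.
Cell spans 0.00833333° lon × 0.00416667° lat. NE corner is SW corner plus one full cell.
latitude 74.30833, longitude 153.90000.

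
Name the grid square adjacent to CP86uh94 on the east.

CP86vh04

Longitude extended square 9; +1 → 10, wraps to 0, carry into subsquare.
Longitude subsquare u = 20; +1 → 21 = v.
The latitude characters are unchanged.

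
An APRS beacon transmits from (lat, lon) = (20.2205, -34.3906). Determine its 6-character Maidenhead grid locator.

HL20tf

Add 180° to longitude and 90° to latitude: 145.6094, 110.2205.
Field: 145.6094/20 → 7 → H, 110.2205/10 → 11 → L; chars HL.
Square: 5.6094/2 → 2, 0.2205/1 → 0; chars 20.
Subsquare: 1.6094/0.0833333 → 19 → t, 0.2205/0.0416667 → 5 → f; chars tf.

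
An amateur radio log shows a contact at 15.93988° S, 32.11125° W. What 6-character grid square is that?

Offset from 180°W / 90°S: lon 147.8888°, lat 74.0601°.
Field: 147.8888/20 → 7 → H, 74.0601/10 → 7 → H; chars HH.
Square: 7.8888/2 → 3, 4.0601/1 → 4; chars 34.
Subsquare: 1.8888/0.0833333 → 22 → w, 0.0601/0.0416667 → 1 → b; chars wb.

HH34wb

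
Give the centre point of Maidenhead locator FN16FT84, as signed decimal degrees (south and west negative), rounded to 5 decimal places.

46.81042, -77.51250

Field F=5, N=13: +5·20° lon, +13·10° lat → SW at lon -80°, lat 40°.
Square 1, 6: +1·2° lon, +6·1° lat → SW at lon -78°, lat 46°.
Subsquare f=5, t=19: +5·0.0833333° lon, +19·0.0416667° lat → SW at lon -77.5833°, lat 46.7917°.
Extended square 8, 4: +8·0.00833333° lon, +4·0.00416667° lat → SW at lon -77.5167°, lat 46.8083°.
Cell spans 0.00833333° lon × 0.00416667° lat. Centre is SW corner plus half of each.
latitude 46.81042, longitude -77.51250.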